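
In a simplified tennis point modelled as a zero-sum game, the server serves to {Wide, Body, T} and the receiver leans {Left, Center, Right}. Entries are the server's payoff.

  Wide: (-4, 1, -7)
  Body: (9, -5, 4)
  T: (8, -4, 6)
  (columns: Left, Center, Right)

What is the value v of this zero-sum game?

-11/9

Row minima: Wide → -7, Body → -5, T → -4; maximin = -4.
Column maxima: Left → 9, Center → 1, Right → 6; minimax = 1.
-4 ≠ 1, so there is no saddle point; optimal play is mixed.
Left is strictly dominated by Right (it gives the server strictly more in every row), so the receiver never plays it.
With Left eliminated, Body is strictly dominated by T (T gives the server strictly more in every remaining column), so the server never plays it.
On the remaining 2×2 (Wide, T vs Center, Right):
Let the server play Wide with probability p. Expected payoff against Center: 1p + (-4)(1−p) = 5p − 4; against Right: (-7)p + 6(1−p) = −13p + 6.
Setting these equal: 5p − 4 = −13p + 6 ⇒ 18p = 10 ⇒ p = 5/9, and the value is (5)·(5/9) − 4 = -11/9.
For the receiver: with q = P(Center), equating Wide's and T's payoffs gives 8q − 7 = −10q + 6 ⇒ q = 13/18.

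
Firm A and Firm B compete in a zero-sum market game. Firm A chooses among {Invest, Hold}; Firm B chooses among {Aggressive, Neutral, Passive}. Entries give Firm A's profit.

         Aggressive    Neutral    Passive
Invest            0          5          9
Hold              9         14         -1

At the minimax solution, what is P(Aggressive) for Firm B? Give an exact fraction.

10/19

Row minima: Invest → 0, Hold → -1; maximin = 0.
Column maxima: Aggressive → 9, Neutral → 14, Passive → 9; minimax = 9.
0 ≠ 9, so there is no saddle point; optimal play is mixed.
Neutral is strictly dominated by Aggressive (it gives Firm A strictly more in every row), so Firm B never plays it.
On the remaining 2×2 (Invest, Hold vs Aggressive, Passive):
Let Firm A play Invest with probability p. Expected payoff against Aggressive: 0p + 9(1−p) = −9p + 9; against Passive: 9p + (-1)(1−p) = 10p − 1.
Setting these equal: −9p + 9 = 10p − 1 ⇒ −19p = -10 ⇒ p = 10/19, and the value is (-9)·(10/19) + 9 = 81/19.
For Firm B: with q = P(Aggressive), equating Invest's and Hold's payoffs gives −9q + 9 = 10q − 1 ⇒ q = 10/19.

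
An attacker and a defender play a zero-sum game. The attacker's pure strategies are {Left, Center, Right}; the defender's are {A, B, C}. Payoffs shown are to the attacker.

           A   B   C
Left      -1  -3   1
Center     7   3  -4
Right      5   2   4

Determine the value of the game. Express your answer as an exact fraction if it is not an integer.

Row minima: Left → -3, Center → -4, Right → 2; maximin = 2.
Column maxima: A → 7, B → 3, C → 4; minimax = 3.
2 ≠ 3, so there is no saddle point; optimal play is mixed.
Left is strictly dominated by Right, so the attacker never plays it.
A is strictly dominated by B (it gives the attacker strictly more in every row), so the defender never plays it.
On the remaining 2×2 (Center, Right vs B, C):
Let the attacker play Center with probability p. Expected payoff against B: 3p + 2(1−p) = p + 2; against C: (-4)p + 4(1−p) = −8p + 4.
Setting these equal: p + 2 = −8p + 4 ⇒ 9p = 2 ⇒ p = 2/9, and the value is (1)·(2/9) + 2 = 20/9.
For the defender: with q = P(B), equating Center's and Right's payoffs gives 7q − 4 = −2q + 4 ⇒ q = 8/9.

20/9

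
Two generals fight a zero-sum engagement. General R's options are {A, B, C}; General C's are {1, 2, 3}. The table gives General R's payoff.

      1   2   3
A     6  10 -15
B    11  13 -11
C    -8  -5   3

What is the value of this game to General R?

Row minima: A → -15, B → -11, C → -8; maximin = -8.
Column maxima: 1 → 11, 2 → 13, 3 → 3; minimax = 3.
-8 ≠ 3, so there is no saddle point; optimal play is mixed.
A is strictly dominated by B, so General R never plays it.
2 is strictly dominated by 1 (it gives General R strictly more in every row), so General C never plays it.
On the remaining 2×2 (B, C vs 1, 3):
Let General R play B with probability p. Expected payoff against 1: 11p + (-8)(1−p) = 19p − 8; against 3: (-11)p + 3(1−p) = −14p + 3.
Setting these equal: 19p − 8 = −14p + 3 ⇒ 33p = 11 ⇒ p = 1/3, and the value is (19)·(1/3) − 8 = -5/3.
For General C: with q = P(1), equating B's and C's payoffs gives 22q − 11 = −11q + 3 ⇒ q = 14/33.

-5/3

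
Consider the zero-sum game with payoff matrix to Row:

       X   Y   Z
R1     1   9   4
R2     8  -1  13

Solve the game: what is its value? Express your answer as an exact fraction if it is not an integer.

73/17

Row minima: R1 → 1, R2 → -1; maximin = 1.
Column maxima: X → 8, Y → 9, Z → 13; minimax = 8.
1 ≠ 8, so there is no saddle point; optimal play is mixed.
Z is strictly dominated by X (it gives Row strictly more in every row), so Column never plays it.
On the remaining 2×2 (R1, R2 vs X, Y):
Let Row play R1 with probability p. Expected payoff against X: 1p + 8(1−p) = −7p + 8; against Y: 9p + (-1)(1−p) = 10p − 1.
Setting these equal: −7p + 8 = 10p − 1 ⇒ −17p = -9 ⇒ p = 9/17, and the value is (-7)·(9/17) + 8 = 73/17.
For Column: with q = P(X), equating R1's and R2's payoffs gives −8q + 9 = 9q − 1 ⇒ q = 10/17.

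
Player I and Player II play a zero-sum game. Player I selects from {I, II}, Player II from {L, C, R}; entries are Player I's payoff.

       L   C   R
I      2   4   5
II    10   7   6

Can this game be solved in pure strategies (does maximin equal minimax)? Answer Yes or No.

Yes

Row minima: I → 2, II → 6; maximin = 6.
Column maxima: L → 10, C → 7, R → 6; minimax = 6.
maximin = minimax = 6, so a saddle point exists.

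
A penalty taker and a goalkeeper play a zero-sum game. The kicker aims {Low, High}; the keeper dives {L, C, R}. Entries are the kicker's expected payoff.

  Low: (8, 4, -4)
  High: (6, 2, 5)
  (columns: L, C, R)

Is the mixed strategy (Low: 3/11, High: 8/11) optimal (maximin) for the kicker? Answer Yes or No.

Yes

Against L this mix gives (3/11)·8 + (8/11)·6 = 72/11.
Against C this mix gives (3/11)·4 + (8/11)·2 = 28/11.
Against R this mix gives (3/11)·(-4) + (8/11)·5 = 28/11.
All of the keeper's active replies (C, R) yield 28/11, and no column does worse for the kicker. The mix makes the keeper indifferent and guarantees 28/11, so it is optimal.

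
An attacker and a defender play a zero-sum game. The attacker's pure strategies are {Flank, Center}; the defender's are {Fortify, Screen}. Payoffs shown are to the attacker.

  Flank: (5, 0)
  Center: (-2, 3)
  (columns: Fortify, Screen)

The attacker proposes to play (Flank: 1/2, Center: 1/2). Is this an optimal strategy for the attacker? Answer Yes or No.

Against Fortify this mix gives (1/2)·5 + (1/2)·(-2) = 3/2.
Against Screen this mix gives (1/2)·0 + (1/2)·3 = 3/2.
All of the defender's active replies (Fortify, Screen) yield 3/2, and no column does worse for the attacker. The mix makes the defender indifferent and guarantees 3/2, so it is optimal.

Yes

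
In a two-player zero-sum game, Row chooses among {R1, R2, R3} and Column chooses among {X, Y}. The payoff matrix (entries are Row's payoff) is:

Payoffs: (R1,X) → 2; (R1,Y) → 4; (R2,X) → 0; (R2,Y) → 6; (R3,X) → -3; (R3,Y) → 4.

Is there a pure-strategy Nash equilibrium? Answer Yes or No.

Yes

Row minima: R1 → 2, R2 → 0, R3 → -3; maximin = 2.
Column maxima: X → 2, Y → 6; minimax = 2.
maximin = minimax = 2, so a saddle point exists.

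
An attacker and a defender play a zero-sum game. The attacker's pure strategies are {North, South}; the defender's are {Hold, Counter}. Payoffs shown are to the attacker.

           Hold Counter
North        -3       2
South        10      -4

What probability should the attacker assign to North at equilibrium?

Row minima: North → -3, South → -4; maximin = -3.
Column maxima: Hold → 10, Counter → 2; minimax = 2.
-3 ≠ 2, so there is no saddle point; optimal play is mixed.
Let the attacker play North with probability p. Expected payoff against Hold: (-3)p + 10(1−p) = −13p + 10; against Counter: 2p + (-4)(1−p) = 6p − 4.
Setting these equal: −13p + 10 = 6p − 4 ⇒ −19p = -14 ⇒ p = 14/19, and the value is (-13)·(14/19) + 10 = 8/19.
For the defender: with q = P(Hold), equating North's and South's payoffs gives −5q + 2 = 14q − 4 ⇒ q = 6/19.

14/19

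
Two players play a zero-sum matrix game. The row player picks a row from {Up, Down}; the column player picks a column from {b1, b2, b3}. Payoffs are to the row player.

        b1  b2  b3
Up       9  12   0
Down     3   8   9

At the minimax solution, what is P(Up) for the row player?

Row minima: Up → 0, Down → 3; maximin = 3.
Column maxima: b1 → 9, b2 → 12, b3 → 9; minimax = 9.
3 ≠ 9, so there is no saddle point; optimal play is mixed.
b2 is strictly dominated by b1 (it gives the row player strictly more in every row), so the column player never plays it.
On the remaining 2×2 (Up, Down vs b1, b3):
Let the row player play Up with probability p. Expected payoff against b1: 9p + 3(1−p) = 6p + 3; against b3: 0p + 9(1−p) = −9p + 9.
Setting these equal: 6p + 3 = −9p + 9 ⇒ 15p = 6 ⇒ p = 2/5, and the value is (6)·(2/5) + 3 = 27/5.
For the column player: with q = P(b1), equating Up's and Down's payoffs gives 9q = −6q + 9 ⇒ q = 3/5.

2/5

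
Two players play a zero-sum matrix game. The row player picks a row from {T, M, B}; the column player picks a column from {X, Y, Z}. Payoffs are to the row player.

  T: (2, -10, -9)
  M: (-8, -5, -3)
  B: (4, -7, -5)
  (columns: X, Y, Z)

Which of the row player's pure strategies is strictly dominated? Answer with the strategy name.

B gives a strictly higher payoff than T against every column: 4 > 2, -7 > -10, -5 > -9.
So T is strictly dominated and the row player never plays it.

T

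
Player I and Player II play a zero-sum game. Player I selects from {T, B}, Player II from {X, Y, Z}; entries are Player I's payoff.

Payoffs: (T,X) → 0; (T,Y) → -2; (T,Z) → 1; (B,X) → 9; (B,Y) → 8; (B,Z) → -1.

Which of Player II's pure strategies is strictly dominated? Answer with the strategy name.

X

Y holds Player I's payoff strictly below X in every row: -2 < 0, 8 < 9.
So X is strictly dominated for Player II.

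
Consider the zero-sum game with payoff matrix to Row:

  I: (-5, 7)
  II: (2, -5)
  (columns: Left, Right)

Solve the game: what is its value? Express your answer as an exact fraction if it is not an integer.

Row minima: I → -5, II → -5; maximin = -5.
Column maxima: Left → 2, Right → 7; minimax = 2.
-5 ≠ 2, so there is no saddle point; optimal play is mixed.
Let Row play I with probability p. Expected payoff against Left: (-5)p + 2(1−p) = −7p + 2; against Right: 7p + (-5)(1−p) = 12p − 5.
Setting these equal: −7p + 2 = 12p − 5 ⇒ −19p = -7 ⇒ p = 7/19, and the value is (-7)·(7/19) + 2 = -11/19.
For Column: with q = P(Left), equating I's and II's payoffs gives −12q + 7 = 7q − 5 ⇒ q = 12/19.

-11/19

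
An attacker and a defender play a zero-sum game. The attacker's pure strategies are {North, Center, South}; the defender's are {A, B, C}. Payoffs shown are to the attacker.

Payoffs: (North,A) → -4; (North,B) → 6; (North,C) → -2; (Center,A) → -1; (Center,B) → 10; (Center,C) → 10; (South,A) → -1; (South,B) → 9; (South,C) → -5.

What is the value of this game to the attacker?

-1

Row minima: North → -4, Center → -1, South → -5; maximin = -1.
Column maxima: A → -1, B → 10, C → 10; minimax = -1.
Since maximin = minimax = -1, there is a saddle point and the value is -1.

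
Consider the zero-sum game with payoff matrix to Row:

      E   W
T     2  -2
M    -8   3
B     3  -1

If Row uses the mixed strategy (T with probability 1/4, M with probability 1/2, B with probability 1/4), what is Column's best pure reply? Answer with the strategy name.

If Column plays E, Row's expected payoff is (1/4)·2 + (1/2)·(-8) + (1/4)·3 = -11/4.
If Column plays W, Row's expected payoff is (1/4)·(-2) + (1/2)·3 + (1/4)·(-1) = 3/4.
Column minimizes Row's payoff; the smallest is -11/4, so the best response is E.

E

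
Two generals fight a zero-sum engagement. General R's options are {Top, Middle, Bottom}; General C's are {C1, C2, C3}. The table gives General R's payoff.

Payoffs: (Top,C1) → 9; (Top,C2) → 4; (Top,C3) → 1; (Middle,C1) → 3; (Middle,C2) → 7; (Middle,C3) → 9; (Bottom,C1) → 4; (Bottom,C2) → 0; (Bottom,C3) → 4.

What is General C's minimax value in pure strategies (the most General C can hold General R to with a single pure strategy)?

7

Column maxima: C1 → 9, C2 → 7, C3 → 9.
The smallest of these is 7.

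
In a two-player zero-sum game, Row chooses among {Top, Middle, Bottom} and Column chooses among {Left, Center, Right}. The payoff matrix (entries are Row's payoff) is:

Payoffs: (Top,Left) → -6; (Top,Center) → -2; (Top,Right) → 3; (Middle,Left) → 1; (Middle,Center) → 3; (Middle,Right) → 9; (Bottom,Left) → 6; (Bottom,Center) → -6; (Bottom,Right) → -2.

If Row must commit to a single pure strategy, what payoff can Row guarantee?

Row minima: Top → -6, Middle → 1, Bottom → -6.
The best of these is 1.

1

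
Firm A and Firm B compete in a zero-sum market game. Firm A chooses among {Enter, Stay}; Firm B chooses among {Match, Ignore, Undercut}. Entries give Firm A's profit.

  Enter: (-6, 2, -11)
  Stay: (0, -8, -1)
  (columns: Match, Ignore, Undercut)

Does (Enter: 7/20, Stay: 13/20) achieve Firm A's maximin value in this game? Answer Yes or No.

Yes

Against Match this mix gives (7/20)·(-6) + (13/20)·0 = -21/10.
Against Ignore this mix gives (7/20)·2 + (13/20)·(-8) = -9/2.
Against Undercut this mix gives (7/20)·(-11) + (13/20)·(-1) = -9/2.
All of Firm B's active replies (Ignore, Undercut) yield -9/2, and no column does worse for Firm A. The mix makes Firm B indifferent and guarantees -9/2, so it is optimal.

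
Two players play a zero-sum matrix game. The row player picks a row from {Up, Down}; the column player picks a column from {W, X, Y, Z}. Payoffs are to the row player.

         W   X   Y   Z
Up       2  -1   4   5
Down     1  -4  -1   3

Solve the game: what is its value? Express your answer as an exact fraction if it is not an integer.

Row minima: Up → -1, Down → -4; maximin = -1.
Column maxima: W → 2, X → -1, Y → 4, Z → 5; minimax = -1.
Since maximin = minimax = -1, there is a saddle point and the value is -1.

-1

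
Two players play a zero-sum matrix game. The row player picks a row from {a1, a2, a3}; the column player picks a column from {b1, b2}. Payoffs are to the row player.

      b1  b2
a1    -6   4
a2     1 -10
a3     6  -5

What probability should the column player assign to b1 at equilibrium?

3/7

Row minima: a1 → -6, a2 → -10, a3 → -5; maximin = -5.
Column maxima: b1 → 6, b2 → 4; minimax = 4.
-5 ≠ 4, so there is no saddle point; optimal play is mixed.
a2 is strictly dominated by a3, so the row player never plays it.
On the remaining 2×2 (a1, a3 vs b1, b2):
Let the row player play a1 with probability p. Expected payoff against b1: (-6)p + 6(1−p) = −12p + 6; against b2: 4p + (-5)(1−p) = 9p − 5.
Setting these equal: −12p + 6 = 9p − 5 ⇒ −21p = -11 ⇒ p = 11/21, and the value is (-12)·(11/21) + 6 = -2/7.
For the column player: with q = P(b1), equating a1's and a3's payoffs gives −10q + 4 = 11q − 5 ⇒ q = 3/7.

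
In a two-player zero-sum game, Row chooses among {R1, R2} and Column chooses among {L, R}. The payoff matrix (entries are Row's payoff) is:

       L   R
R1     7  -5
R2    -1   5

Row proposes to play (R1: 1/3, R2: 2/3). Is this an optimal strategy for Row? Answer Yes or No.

Against L this mix gives (1/3)·7 + (2/3)·(-1) = 5/3.
Against R this mix gives (1/3)·(-5) + (2/3)·5 = 5/3.
All of Column's active replies (L, R) yield 5/3, and no column does worse for Row. The mix makes Column indifferent and guarantees 5/3, so it is optimal.

Yes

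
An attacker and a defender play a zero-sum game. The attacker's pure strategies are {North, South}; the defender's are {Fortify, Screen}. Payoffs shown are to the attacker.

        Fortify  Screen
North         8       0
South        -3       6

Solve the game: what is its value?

Row minima: North → 0, South → -3; maximin = 0.
Column maxima: Fortify → 8, Screen → 6; minimax = 6.
0 ≠ 6, so there is no saddle point; optimal play is mixed.
Let the attacker play North with probability p. Expected payoff against Fortify: 8p + (-3)(1−p) = 11p − 3; against Screen: 0p + 6(1−p) = −6p + 6.
Setting these equal: 11p − 3 = −6p + 6 ⇒ 17p = 9 ⇒ p = 9/17, and the value is (11)·(9/17) − 3 = 48/17.
For the defender: with q = P(Fortify), equating North's and South's payoffs gives 8q = −9q + 6 ⇒ q = 6/17.

48/17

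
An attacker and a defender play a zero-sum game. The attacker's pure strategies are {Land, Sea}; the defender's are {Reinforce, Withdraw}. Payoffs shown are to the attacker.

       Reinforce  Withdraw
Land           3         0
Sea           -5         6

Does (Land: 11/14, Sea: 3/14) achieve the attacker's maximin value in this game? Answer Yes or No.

Yes

Against Reinforce this mix gives (11/14)·3 + (3/14)·(-5) = 9/7.
Against Withdraw this mix gives (11/14)·0 + (3/14)·6 = 9/7.
All of the defender's active replies (Reinforce, Withdraw) yield 9/7, and no column does worse for the attacker. The mix makes the defender indifferent and guarantees 9/7, so it is optimal.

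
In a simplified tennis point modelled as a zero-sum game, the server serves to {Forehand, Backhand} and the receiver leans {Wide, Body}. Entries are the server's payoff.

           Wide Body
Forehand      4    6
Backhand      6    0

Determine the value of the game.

Row minima: Forehand → 4, Backhand → 0; maximin = 4.
Column maxima: Wide → 6, Body → 6; minimax = 6.
4 ≠ 6, so there is no saddle point; optimal play is mixed.
Let the server play Forehand with probability p. Expected payoff against Wide: 4p + 6(1−p) = −2p + 6; against Body: 6p + 0(1−p) = 6p.
Setting these equal: −2p + 6 = 6p ⇒ −8p = -6 ⇒ p = 3/4, and the value is (-2)·(3/4) + 6 = 9/2.
For the receiver: with q = P(Wide), equating Forehand's and Backhand's payoffs gives −2q + 6 = 6q ⇒ q = 3/4.

9/2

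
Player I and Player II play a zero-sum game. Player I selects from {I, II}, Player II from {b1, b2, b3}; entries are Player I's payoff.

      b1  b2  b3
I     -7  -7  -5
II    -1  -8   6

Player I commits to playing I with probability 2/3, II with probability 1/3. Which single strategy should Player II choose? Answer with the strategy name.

If Player II plays b1, Player I's expected payoff is (2/3)·(-7) + (1/3)·(-1) = -5.
If Player II plays b2, Player I's expected payoff is (2/3)·(-7) + (1/3)·(-8) = -22/3.
If Player II plays b3, Player I's expected payoff is (2/3)·(-5) + (1/3)·6 = -4/3.
Player II minimizes Player I's payoff; the smallest is -22/3, so the best response is b2.

b2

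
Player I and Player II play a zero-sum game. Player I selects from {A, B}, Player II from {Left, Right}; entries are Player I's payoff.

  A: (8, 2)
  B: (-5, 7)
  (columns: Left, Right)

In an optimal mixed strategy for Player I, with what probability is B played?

1/3

Row minima: A → 2, B → -5; maximin = 2.
Column maxima: Left → 8, Right → 7; minimax = 7.
2 ≠ 7, so there is no saddle point; optimal play is mixed.
Let Player I play A with probability p. Expected payoff against Left: 8p + (-5)(1−p) = 13p − 5; against Right: 2p + 7(1−p) = −5p + 7.
Setting these equal: 13p − 5 = −5p + 7 ⇒ 18p = 12 ⇒ p = 2/3, and the value is (13)·(2/3) − 5 = 11/3.
For Player II: with q = P(Left), equating A's and B's payoffs gives 6q + 2 = −12q + 7 ⇒ q = 5/18.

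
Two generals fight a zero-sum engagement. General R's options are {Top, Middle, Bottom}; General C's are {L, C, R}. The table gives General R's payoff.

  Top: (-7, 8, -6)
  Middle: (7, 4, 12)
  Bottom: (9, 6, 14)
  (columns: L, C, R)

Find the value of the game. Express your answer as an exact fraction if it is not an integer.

19/3

Row minima: Top → -7, Middle → 4, Bottom → 6; maximin = 6.
Column maxima: L → 9, C → 8, R → 14; minimax = 8.
6 ≠ 8, so there is no saddle point; optimal play is mixed.
Middle is strictly dominated by Bottom, so General R never plays it.
R is strictly dominated by L (it gives General R strictly more in every row), so General C never plays it.
On the remaining 2×2 (Top, Bottom vs L, C):
Let General R play Top with probability p. Expected payoff against L: (-7)p + 9(1−p) = −16p + 9; against C: 8p + 6(1−p) = 2p + 6.
Setting these equal: −16p + 9 = 2p + 6 ⇒ −18p = -3 ⇒ p = 1/6, and the value is (-16)·(1/6) + 9 = 19/3.
For General C: with q = P(L), equating Top's and Bottom's payoffs gives −15q + 8 = 3q + 6 ⇒ q = 1/9.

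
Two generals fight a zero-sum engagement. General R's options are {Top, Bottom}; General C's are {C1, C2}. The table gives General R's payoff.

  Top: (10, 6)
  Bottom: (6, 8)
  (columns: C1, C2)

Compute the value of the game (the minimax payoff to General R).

Row minima: Top → 6, Bottom → 6; maximin = 6.
Column maxima: C1 → 10, C2 → 8; minimax = 8.
6 ≠ 8, so there is no saddle point; optimal play is mixed.
Let General R play Top with probability p. Expected payoff against C1: 10p + 6(1−p) = 4p + 6; against C2: 6p + 8(1−p) = −2p + 8.
Setting these equal: 4p + 6 = −2p + 8 ⇒ 6p = 2 ⇒ p = 1/3, and the value is (4)·(1/3) + 6 = 22/3.
For General C: with q = P(C1), equating Top's and Bottom's payoffs gives 4q + 6 = −2q + 8 ⇒ q = 1/3.

22/3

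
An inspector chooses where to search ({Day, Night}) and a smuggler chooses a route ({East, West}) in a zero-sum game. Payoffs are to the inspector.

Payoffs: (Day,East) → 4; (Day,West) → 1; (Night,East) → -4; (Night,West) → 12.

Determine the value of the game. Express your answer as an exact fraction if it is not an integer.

Row minima: Day → 1, Night → -4; maximin = 1.
Column maxima: East → 4, West → 12; minimax = 4.
1 ≠ 4, so there is no saddle point; optimal play is mixed.
Let the inspector play Day with probability p. Expected payoff against East: 4p + (-4)(1−p) = 8p − 4; against West: 1p + 12(1−p) = −11p + 12.
Setting these equal: 8p − 4 = −11p + 12 ⇒ 19p = 16 ⇒ p = 16/19, and the value is (8)·(16/19) − 4 = 52/19.
For the smuggler: with q = P(East), equating Day's and Night's payoffs gives 3q + 1 = −16q + 12 ⇒ q = 11/19.

52/19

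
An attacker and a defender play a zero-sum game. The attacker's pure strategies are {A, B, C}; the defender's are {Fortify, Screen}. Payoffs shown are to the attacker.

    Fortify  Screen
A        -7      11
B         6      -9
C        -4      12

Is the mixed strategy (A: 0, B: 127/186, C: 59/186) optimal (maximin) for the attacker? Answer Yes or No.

No

Against Fortify this mix gives (127/186)·6 + (59/186)·(-4) = 263/93.
Against Screen this mix gives (127/186)·(-9) + (59/186)·12 = -145/62.
The defender will play Screen, holding the attacker to -145/62. Shifting weight toward the row that does better against Screen would raise this floor (the equalizing mix achieves 36/31 against both Screen and Fortify), so the proposed strategy is not optimal.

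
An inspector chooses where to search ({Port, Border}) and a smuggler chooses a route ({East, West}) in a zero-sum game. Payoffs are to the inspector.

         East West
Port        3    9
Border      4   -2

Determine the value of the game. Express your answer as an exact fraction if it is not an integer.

Row minima: Port → 3, Border → -2; maximin = 3.
Column maxima: East → 4, West → 9; minimax = 4.
3 ≠ 4, so there is no saddle point; optimal play is mixed.
Let the inspector play Port with probability p. Expected payoff against East: 3p + 4(1−p) = −p + 4; against West: 9p + (-2)(1−p) = 11p − 2.
Setting these equal: −p + 4 = 11p − 2 ⇒ −12p = -6 ⇒ p = 1/2, and the value is (-1)·(1/2) + 4 = 7/2.
For the smuggler: with q = P(East), equating Port's and Border's payoffs gives −6q + 9 = 6q − 2 ⇒ q = 11/12.

7/2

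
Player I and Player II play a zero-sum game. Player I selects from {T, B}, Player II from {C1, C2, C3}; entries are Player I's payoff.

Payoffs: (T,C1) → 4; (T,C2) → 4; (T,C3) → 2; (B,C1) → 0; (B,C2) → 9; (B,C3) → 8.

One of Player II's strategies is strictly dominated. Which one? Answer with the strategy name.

C2

C3 holds Player I's payoff strictly below C2 in every row: 2 < 4, 8 < 9.
So C2 is strictly dominated for Player II.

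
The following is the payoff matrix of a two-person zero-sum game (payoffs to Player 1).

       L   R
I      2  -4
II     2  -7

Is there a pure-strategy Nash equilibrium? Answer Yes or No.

Yes

Row minima: I → -4, II → -7; maximin = -4.
Column maxima: L → 2, R → -4; minimax = -4.
maximin = minimax = -4, so a saddle point exists.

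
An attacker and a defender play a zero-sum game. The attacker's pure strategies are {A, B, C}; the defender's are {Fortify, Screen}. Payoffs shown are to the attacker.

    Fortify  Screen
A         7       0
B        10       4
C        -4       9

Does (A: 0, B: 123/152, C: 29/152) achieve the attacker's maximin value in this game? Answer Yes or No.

No

Against Fortify this mix gives (123/152)·10 + (29/152)·(-4) = 557/76.
Against Screen this mix gives (123/152)·4 + (29/152)·9 = 753/152.
The defender will play Screen, holding the attacker to 753/152. Shifting weight toward the row that does better against Screen would raise this floor (the equalizing mix achieves 106/19 against both Screen and Fortify), so the proposed strategy is not optimal.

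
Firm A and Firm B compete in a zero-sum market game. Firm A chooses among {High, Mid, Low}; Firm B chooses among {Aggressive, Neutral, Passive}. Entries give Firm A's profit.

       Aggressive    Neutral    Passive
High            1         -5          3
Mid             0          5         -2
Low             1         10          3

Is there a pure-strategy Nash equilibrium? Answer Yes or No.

Row minima: High → -5, Mid → -2, Low → 1; maximin = 1.
Column maxima: Aggressive → 1, Neutral → 10, Passive → 3; minimax = 1.
maximin = minimax = 1, so a saddle point exists.

Yes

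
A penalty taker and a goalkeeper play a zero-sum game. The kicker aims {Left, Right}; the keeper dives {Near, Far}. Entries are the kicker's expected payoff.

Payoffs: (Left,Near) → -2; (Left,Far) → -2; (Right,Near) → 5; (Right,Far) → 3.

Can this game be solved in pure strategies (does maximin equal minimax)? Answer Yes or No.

Row minima: Left → -2, Right → 3; maximin = 3.
Column maxima: Near → 5, Far → 3; minimax = 3.
maximin = minimax = 3, so a saddle point exists.

Yes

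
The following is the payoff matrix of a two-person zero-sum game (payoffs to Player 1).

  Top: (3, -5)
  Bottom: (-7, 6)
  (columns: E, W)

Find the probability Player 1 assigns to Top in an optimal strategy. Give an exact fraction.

13/21

Row minima: Top → -5, Bottom → -7; maximin = -5.
Column maxima: E → 3, W → 6; minimax = 3.
-5 ≠ 3, so there is no saddle point; optimal play is mixed.
Let Player 1 play Top with probability p. Expected payoff against E: 3p + (-7)(1−p) = 10p − 7; against W: (-5)p + 6(1−p) = −11p + 6.
Setting these equal: 10p − 7 = −11p + 6 ⇒ 21p = 13 ⇒ p = 13/21, and the value is (10)·(13/21) − 7 = -17/21.
For Player 2: with q = P(E), equating Top's and Bottom's payoffs gives 8q − 5 = −13q + 6 ⇒ q = 11/21.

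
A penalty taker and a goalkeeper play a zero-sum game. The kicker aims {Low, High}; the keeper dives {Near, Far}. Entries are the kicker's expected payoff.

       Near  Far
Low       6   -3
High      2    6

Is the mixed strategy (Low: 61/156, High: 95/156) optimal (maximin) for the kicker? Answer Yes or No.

Against Near this mix gives (61/156)·6 + (95/156)·2 = 139/39.
Against Far this mix gives (61/156)·(-3) + (95/156)·6 = 129/52.
The keeper will play Far, holding the kicker to 129/52. Shifting weight toward the row that does better against Far would raise this floor (the equalizing mix achieves 42/13 against both Far and Near), so the proposed strategy is not optimal.

No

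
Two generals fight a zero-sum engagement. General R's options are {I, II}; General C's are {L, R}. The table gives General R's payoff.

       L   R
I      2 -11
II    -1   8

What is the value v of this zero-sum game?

Row minima: I → -11, II → -1; maximin = -1.
Column maxima: L → 2, R → 8; minimax = 2.
-1 ≠ 2, so there is no saddle point; optimal play is mixed.
Let General R play I with probability p. Expected payoff against L: 2p + (-1)(1−p) = 3p − 1; against R: (-11)p + 8(1−p) = −19p + 8.
Setting these equal: 3p − 1 = −19p + 8 ⇒ 22p = 9 ⇒ p = 9/22, and the value is (3)·(9/22) − 1 = 5/22.
For General C: with q = P(L), equating I's and II's payoffs gives 13q − 11 = −9q + 8 ⇒ q = 19/22.

5/22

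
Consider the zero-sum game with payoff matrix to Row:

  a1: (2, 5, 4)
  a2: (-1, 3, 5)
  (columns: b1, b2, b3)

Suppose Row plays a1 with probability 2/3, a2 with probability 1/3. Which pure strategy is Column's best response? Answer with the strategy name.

If Column plays b1, Row's expected payoff is (2/3)·2 + (1/3)·(-1) = 1.
If Column plays b2, Row's expected payoff is (2/3)·5 + (1/3)·3 = 13/3.
If Column plays b3, Row's expected payoff is (2/3)·4 + (1/3)·5 = 13/3.
Column minimizes Row's payoff; the smallest is 1, so the best response is b1.

b1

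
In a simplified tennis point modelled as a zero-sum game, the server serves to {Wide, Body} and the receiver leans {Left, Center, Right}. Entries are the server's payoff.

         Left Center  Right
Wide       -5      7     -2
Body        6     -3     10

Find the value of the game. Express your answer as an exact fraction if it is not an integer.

9/7

Row minima: Wide → -5, Body → -3; maximin = -3.
Column maxima: Left → 6, Center → 7, Right → 10; minimax = 6.
-3 ≠ 6, so there is no saddle point; optimal play is mixed.
Right is strictly dominated by Left (it gives the server strictly more in every row), so the receiver never plays it.
On the remaining 2×2 (Wide, Body vs Left, Center):
Let the server play Wide with probability p. Expected payoff against Left: (-5)p + 6(1−p) = −11p + 6; against Center: 7p + (-3)(1−p) = 10p − 3.
Setting these equal: −11p + 6 = 10p − 3 ⇒ −21p = -9 ⇒ p = 3/7, and the value is (-11)·(3/7) + 6 = 9/7.
For the receiver: with q = P(Left), equating Wide's and Body's payoffs gives −12q + 7 = 9q − 3 ⇒ q = 10/21.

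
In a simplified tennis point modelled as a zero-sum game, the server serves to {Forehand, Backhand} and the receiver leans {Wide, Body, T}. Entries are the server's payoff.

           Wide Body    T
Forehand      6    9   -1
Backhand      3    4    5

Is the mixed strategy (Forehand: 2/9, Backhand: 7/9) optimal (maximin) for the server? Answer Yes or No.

Yes

Against Wide this mix gives (2/9)·6 + (7/9)·3 = 11/3.
Against Body this mix gives (2/9)·9 + (7/9)·4 = 46/9.
Against T this mix gives (2/9)·(-1) + (7/9)·5 = 11/3.
All of the receiver's active replies (Wide, T) yield 11/3, and no column does worse for the server. The mix makes the receiver indifferent and guarantees 11/3, so it is optimal.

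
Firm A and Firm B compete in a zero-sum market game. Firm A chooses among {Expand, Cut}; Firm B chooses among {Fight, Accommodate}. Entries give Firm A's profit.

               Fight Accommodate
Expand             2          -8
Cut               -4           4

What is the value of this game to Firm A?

Row minima: Expand → -8, Cut → -4; maximin = -4.
Column maxima: Fight → 2, Accommodate → 4; minimax = 2.
-4 ≠ 2, so there is no saddle point; optimal play is mixed.
Let Firm A play Expand with probability p. Expected payoff against Fight: 2p + (-4)(1−p) = 6p − 4; against Accommodate: (-8)p + 4(1−p) = −12p + 4.
Setting these equal: 6p − 4 = −12p + 4 ⇒ 18p = 8 ⇒ p = 4/9, and the value is (6)·(4/9) − 4 = -4/3.
For Firm B: with q = P(Fight), equating Expand's and Cut's payoffs gives 10q − 8 = −8q + 4 ⇒ q = 2/3.

-4/3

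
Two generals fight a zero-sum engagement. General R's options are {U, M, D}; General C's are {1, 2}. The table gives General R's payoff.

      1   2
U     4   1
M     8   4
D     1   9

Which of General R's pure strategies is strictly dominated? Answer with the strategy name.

U

M gives a strictly higher payoff than U against every column: 8 > 4, 4 > 1.
So U is strictly dominated and General R never plays it.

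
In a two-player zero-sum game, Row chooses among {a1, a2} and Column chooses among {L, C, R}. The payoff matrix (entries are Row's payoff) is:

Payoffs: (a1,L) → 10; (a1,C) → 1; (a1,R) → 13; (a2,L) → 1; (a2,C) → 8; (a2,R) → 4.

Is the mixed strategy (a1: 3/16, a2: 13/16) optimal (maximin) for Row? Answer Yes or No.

No

Against L this mix gives (3/16)·10 + (13/16)·1 = 43/16.
Against C this mix gives (3/16)·1 + (13/16)·8 = 107/16.
Against R this mix gives (3/16)·13 + (13/16)·4 = 91/16.
Column will play L, holding Row to 43/16. Shifting weight toward the row that does better against L would raise this floor (the equalizing mix achieves 79/16 against both L and C), so the proposed strategy is not optimal.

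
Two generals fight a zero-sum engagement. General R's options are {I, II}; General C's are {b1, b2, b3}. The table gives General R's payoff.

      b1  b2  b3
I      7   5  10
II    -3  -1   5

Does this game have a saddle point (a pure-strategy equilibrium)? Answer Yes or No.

Row minima: I → 5, II → -3; maximin = 5.
Column maxima: b1 → 7, b2 → 5, b3 → 10; minimax = 5.
maximin = minimax = 5, so a saddle point exists.

Yes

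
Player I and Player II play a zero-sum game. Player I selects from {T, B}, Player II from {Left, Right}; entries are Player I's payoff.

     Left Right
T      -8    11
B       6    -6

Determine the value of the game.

18/31

Row minima: T → -8, B → -6; maximin = -6.
Column maxima: Left → 6, Right → 11; minimax = 6.
-6 ≠ 6, so there is no saddle point; optimal play is mixed.
Let Player I play T with probability p. Expected payoff against Left: (-8)p + 6(1−p) = −14p + 6; against Right: 11p + (-6)(1−p) = 17p − 6.
Setting these equal: −14p + 6 = 17p − 6 ⇒ −31p = -12 ⇒ p = 12/31, and the value is (-14)·(12/31) + 6 = 18/31.
For Player II: with q = P(Left), equating T's and B's payoffs gives −19q + 11 = 12q − 6 ⇒ q = 17/31.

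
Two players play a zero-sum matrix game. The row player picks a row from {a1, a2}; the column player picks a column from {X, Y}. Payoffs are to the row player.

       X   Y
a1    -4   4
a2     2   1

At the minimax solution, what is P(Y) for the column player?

2/3

Row minima: a1 → -4, a2 → 1; maximin = 1.
Column maxima: X → 2, Y → 4; minimax = 2.
1 ≠ 2, so there is no saddle point; optimal play is mixed.
Let the row player play a1 with probability p. Expected payoff against X: (-4)p + 2(1−p) = −6p + 2; against Y: 4p + 1(1−p) = 3p + 1.
Setting these equal: −6p + 2 = 3p + 1 ⇒ −9p = -1 ⇒ p = 1/9, and the value is (-6)·(1/9) + 2 = 4/3.
For the column player: with q = P(X), equating a1's and a2's payoffs gives −8q + 4 = q + 1 ⇒ q = 1/3.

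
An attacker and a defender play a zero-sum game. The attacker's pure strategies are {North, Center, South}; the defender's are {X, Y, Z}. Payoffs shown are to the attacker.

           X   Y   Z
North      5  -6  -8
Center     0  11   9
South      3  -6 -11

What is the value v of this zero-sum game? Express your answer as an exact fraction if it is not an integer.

45/22

Row minima: North → -8, Center → 0, South → -11; maximin = 0.
Column maxima: X → 5, Y → 11, Z → 9; minimax = 5.
0 ≠ 5, so there is no saddle point; optimal play is mixed.
Y is strictly dominated by Z (it gives the attacker strictly more in every row), so the defender never plays it.
With Y eliminated, South is strictly dominated by North (North gives the attacker strictly more in every remaining column), so the attacker never plays it.
On the remaining 2×2 (North, Center vs X, Z):
Let the attacker play North with probability p. Expected payoff against X: 5p + 0(1−p) = 5p; against Z: (-8)p + 9(1−p) = −17p + 9.
Setting these equal: 5p = −17p + 9 ⇒ 22p = 9 ⇒ p = 9/22, and the value is (5)·(9/22) = 45/22.
For the defender: with q = P(X), equating North's and Center's payoffs gives 13q − 8 = −9q + 9 ⇒ q = 17/22.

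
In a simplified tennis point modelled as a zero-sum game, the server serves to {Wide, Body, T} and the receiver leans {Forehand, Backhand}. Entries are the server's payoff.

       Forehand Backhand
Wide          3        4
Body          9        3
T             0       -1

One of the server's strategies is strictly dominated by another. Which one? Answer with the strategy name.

T

Wide gives a strictly higher payoff than T against every column: 3 > 0, 4 > -1.
So T is strictly dominated and the server never plays it.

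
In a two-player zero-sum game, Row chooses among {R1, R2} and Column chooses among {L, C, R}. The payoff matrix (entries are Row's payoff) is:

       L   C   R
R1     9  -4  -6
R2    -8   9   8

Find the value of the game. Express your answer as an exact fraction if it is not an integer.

Row minima: R1 → -6, R2 → -8; maximin = -6.
Column maxima: L → 9, C → 9, R → 8; minimax = 8.
-6 ≠ 8, so there is no saddle point; optimal play is mixed.
C is strictly dominated by R (it gives Row strictly more in every row), so Column never plays it.
On the remaining 2×2 (R1, R2 vs L, R):
Let Row play R1 with probability p. Expected payoff against L: 9p + (-8)(1−p) = 17p − 8; against R: (-6)p + 8(1−p) = −14p + 8.
Setting these equal: 17p − 8 = −14p + 8 ⇒ 31p = 16 ⇒ p = 16/31, and the value is (17)·(16/31) − 8 = 24/31.
For Column: with q = P(L), equating R1's and R2's payoffs gives 15q − 6 = −16q + 8 ⇒ q = 14/31.

24/31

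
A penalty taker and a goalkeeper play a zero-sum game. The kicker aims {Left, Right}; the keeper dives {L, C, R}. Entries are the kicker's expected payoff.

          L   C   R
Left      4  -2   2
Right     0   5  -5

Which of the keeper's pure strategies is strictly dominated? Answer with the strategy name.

R holds the kicker's payoff strictly below L in every row: 2 < 4, -5 < 0.
So L is strictly dominated for the keeper.

L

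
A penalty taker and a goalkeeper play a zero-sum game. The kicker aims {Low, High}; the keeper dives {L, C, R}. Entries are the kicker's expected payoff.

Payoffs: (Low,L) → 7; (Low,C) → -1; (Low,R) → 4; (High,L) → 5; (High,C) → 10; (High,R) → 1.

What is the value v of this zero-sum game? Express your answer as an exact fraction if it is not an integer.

Row minima: Low → -1, High → 1; maximin = 1.
Column maxima: L → 7, C → 10, R → 4; minimax = 4.
1 ≠ 4, so there is no saddle point; optimal play is mixed.
L is strictly dominated by R (it gives the kicker strictly more in every row), so the keeper never plays it.
On the remaining 2×2 (Low, High vs C, R):
Let the kicker play Low with probability p. Expected payoff against C: (-1)p + 10(1−p) = −11p + 10; against R: 4p + 1(1−p) = 3p + 1.
Setting these equal: −11p + 10 = 3p + 1 ⇒ −14p = -9 ⇒ p = 9/14, and the value is (-11)·(9/14) + 10 = 41/14.
For the keeper: with q = P(C), equating Low's and High's payoffs gives −5q + 4 = 9q + 1 ⇒ q = 3/14.

41/14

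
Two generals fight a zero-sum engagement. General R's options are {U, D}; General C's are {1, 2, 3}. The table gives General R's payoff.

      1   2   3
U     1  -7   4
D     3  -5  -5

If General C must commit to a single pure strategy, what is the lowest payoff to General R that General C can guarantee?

Column maxima: 1 → 3, 2 → -5, 3 → 4.
The smallest of these is -5.

-5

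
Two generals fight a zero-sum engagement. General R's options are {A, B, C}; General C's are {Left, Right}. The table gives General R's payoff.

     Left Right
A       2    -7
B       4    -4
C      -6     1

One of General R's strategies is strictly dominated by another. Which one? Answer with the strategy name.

B gives a strictly higher payoff than A against every column: 4 > 2, -4 > -7.
So A is strictly dominated and General R never plays it.

A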